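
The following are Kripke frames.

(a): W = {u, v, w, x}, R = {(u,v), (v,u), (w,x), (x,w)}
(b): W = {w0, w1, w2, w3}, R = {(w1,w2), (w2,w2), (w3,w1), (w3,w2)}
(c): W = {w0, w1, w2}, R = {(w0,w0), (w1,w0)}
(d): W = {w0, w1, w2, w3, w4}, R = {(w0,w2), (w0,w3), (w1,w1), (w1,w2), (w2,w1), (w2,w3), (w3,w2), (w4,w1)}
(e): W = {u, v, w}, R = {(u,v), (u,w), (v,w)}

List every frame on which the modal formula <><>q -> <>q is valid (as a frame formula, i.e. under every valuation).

This is the axiom for a generalized confluence (Geach) condition; its first-order frame correspondent is forall x forall y (x R^2 y -> exists w (y = w & xRw)).
(a): fails — uR²u but no t with u=t and uRt.
(b): satisfies the condition.
(c): satisfies the condition.
(d): fails — w0R²w1 but no w with w1=w and w0Rw.
(e): satisfies the condition.

(b), (c), (e)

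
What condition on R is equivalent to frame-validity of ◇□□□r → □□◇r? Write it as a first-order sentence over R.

∀x ∀y ∀z ((xRy ∧ xR²z) → ∃w (yR³w ∧ zRw))

This is a Sahlqvist (Geach-type) schema ◇^1□^3r → □^2◇^1r.
Minimal-valuation argument: fix x; take any y with xR^1y and any z with xR^2z. Set V(r) to the set of worlds R-reachable from y in exactly 3 steps. Then □^3r holds at y, so the antecedent holds at x; validity forces ◇^1r at z, giving a w with zR^1w and yR^3w.
First-order correspondent: ∀x ∀y ∀z ((xRy ∧ xR²z) → ∃w (yR³w ∧ zRw)).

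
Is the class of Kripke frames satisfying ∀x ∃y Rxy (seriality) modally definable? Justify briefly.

This is a Sahlqvist condition; the D axiom □p → ◇p defines it.
Suppose □p→◇p is valid. At any x set V(p)=W. Then □p at x, so ◇p at x, so x has a successor.

Yes — defined by □p → ◇p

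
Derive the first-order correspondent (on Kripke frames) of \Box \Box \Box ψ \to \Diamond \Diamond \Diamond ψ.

\forall x \exists w (x R^3 w \wedge x R^3 w)

This is a Sahlqvist (Geach-type) schema ◇^0□^3ψ → □^0◇^3ψ.
First-order correspondent: \forall x \exists w (x R^3 w \wedge x R^3 w).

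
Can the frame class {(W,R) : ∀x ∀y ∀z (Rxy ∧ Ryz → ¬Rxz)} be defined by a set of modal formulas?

If a class were modally definable it would be closed under surjective bounded morphisms (Goldblatt–Thomason).
The 3-cycle (worlds 0,1,2 with 0→1→2→0) is intransitive. Mapping every world to a single reflexive point • is a surjective bounded morphism; the reflexive point is not intransitive (R••∧R•• but R••).
Hence intransitivity is not modally definable.

No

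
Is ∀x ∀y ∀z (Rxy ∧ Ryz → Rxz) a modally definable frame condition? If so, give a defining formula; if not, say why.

This is a Sahlqvist condition; the 4 axiom □r → □□r defines it.
Suppose □r→□□r is valid. Take Rxy, Ryz and set V(r)={w : Rxw}. Then □r at x, so □□r at x, so □r at y, so r at z, i.e. Rxz.

Yes, by □r → □□r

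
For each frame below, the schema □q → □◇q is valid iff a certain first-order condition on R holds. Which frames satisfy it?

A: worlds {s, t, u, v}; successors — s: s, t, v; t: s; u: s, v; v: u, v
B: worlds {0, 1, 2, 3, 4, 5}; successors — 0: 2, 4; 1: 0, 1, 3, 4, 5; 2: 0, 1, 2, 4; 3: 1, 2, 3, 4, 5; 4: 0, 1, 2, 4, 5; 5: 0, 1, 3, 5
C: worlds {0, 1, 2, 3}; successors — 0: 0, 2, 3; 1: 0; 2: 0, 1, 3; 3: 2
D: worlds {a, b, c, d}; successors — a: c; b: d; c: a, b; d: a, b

A

This is the axiom for a generalized confluence (Geach) condition; its first-order frame correspondent is ∀x ∀z (xRz → ∃w (xRw ∧ zRw)).
A: ✓.
B: fails — 5R0 but no w with 5Rw and 0Rw.
C: fails — 2R3 but no w with 2Rw and 3Rw.
D: fails — aRc but no w with aRw and cRw.
Valid on: A.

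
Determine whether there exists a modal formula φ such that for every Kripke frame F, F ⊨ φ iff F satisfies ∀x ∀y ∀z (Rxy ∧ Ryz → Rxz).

Yes, by □p → □□p

The condition is transitivity. A defining modal formula is □p → □□p.
Suppose □p→□□p is valid. Take Rxy, Ryz and set V(p)={w : Rxw}. Then □p at x, so □□p at x, so □p at y, so p at z, i.e. Rxz.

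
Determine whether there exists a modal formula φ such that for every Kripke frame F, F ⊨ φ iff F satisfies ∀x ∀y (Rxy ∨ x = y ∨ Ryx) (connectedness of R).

If a class were modally definable it would be closed under disjoint unions (Goldblatt–Thomason).
Take 2 disjoint single-world reflexive frames: each is trivially connected, but their disjoint union has 2 worlds with no edge between distinct components, so it is not connected.
So the class is not modally definable.

No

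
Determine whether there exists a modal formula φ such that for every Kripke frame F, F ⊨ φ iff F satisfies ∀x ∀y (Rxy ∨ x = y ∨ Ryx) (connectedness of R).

No

Modal frame validity is preserved under disjoint unions.
Take 4 disjoint single-world reflexive frames: each is trivially connected, but their disjoint union has 4 worlds with no edge between distinct components, so it is not connected.
So no modal formula (or set of formulas) defines exactly the connected frames.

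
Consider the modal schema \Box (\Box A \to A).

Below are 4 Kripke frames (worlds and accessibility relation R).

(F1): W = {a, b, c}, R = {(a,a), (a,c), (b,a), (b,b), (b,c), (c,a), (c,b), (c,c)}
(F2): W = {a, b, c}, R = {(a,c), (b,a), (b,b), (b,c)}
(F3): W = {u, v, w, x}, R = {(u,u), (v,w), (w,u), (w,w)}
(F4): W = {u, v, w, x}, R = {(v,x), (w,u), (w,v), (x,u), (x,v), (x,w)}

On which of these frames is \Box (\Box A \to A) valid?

(F1), (F3)

The schema corresponds to shift-reflexivity: \forall x \forall y (Rxy \to Ryy).
(F1): satisfies the condition.
(F2): fails — Rac but not Rcc.
(F3): satisfies the condition.
(F4): fails — Rxw but not Rww.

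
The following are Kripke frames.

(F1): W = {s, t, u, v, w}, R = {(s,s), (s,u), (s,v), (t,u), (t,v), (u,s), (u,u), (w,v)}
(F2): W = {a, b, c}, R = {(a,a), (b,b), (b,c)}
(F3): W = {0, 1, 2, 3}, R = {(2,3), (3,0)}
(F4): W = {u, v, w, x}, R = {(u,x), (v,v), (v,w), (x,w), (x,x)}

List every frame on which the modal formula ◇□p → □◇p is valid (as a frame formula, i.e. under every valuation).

This is the axiom for convergence; its first-order frame correspondent is ∀x ∀y ∀z (Rxy ∧ Rxz → ∃w (Ryw ∧ Rzw)).
(F1): fails — Rsv and Rsv but v and v have no common successor.
(F2): fails — Rbc and Rbc but c and c have no common successor.
(F3): fails — R30 and R30 but 0 and 0 have no common successor.
(F4): fails — Rvv and Rvw but v and w have no common successor.
Valid on no frame.

none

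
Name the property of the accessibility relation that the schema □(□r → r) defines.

Shift-reflexivity

This schema is the T□ axiom.
It corresponds to shift-reflexivity: ∀x ∀y (Rxy → Ryy).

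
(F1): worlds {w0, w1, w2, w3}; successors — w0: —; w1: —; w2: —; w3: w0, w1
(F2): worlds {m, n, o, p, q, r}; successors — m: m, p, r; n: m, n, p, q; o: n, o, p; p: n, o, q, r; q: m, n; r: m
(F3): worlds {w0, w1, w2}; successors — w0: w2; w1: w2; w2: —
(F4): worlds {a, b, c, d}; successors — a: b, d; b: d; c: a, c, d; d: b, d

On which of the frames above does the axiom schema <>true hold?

(F2), (F4)

This is the axiom for seriality; its first-order frame correspondent is forall x exists y Rxy.
(F1): fails — world w0 has no successor.
(F2): satisfies the condition.
(F3): fails — world w2 has no successor.
(F4): satisfies the condition.
Valid on: (F2), (F4).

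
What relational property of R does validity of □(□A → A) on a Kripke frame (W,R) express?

Suppose □(□A→A) is valid. Take Rxy and set V(A)={w : Ryw}. Then at y, □A holds; since □(□A→A) at x, □A→A at y, so A at y, i.e. Ryy.

shift-reflexivity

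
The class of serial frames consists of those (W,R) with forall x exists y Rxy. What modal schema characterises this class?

□ψ → ◇ψ

This is seriality; the standard corresponding axiom is D: □ψ → ◇ψ.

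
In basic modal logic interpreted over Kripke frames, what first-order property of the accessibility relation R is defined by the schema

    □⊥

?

Emptiness of R

This schema is the Ver axiom.
It corresponds to emptiness of R: ∀x ∀y ¬Rxy.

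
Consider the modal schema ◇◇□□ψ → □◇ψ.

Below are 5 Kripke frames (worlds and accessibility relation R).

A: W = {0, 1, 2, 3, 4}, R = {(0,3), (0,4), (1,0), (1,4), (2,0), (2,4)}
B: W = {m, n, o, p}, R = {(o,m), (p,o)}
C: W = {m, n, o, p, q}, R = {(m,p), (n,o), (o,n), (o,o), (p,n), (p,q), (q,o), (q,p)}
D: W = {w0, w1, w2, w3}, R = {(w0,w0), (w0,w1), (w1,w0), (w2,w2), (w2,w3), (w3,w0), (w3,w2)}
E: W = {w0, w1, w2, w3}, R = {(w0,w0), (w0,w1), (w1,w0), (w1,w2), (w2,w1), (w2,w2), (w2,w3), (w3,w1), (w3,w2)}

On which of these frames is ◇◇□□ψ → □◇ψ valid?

C, E

Frame correspondent (Sahlqvist): ∀x ∀y ∀z ((xR²y ∧ xRz) → ∃w (yR²w ∧ zRw)) — i.e. a generalized confluence (Geach) condition.
A: fails — 1R²3, 1R0 but no w with 3R²w and 0Rw.
B: fails — pR²m, pRo but no w with mR²w and oRw.
C: holds.
D: fails — w2R²w0, w2Rw2 but no w with w0R²w and w2Rw.
E: holds.
Valid on: C, E.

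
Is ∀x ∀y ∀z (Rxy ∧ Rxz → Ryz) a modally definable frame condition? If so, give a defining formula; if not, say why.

The condition is the Euclidean property. A defining modal formula is ◇r → □◇r.
Suppose ◇r→□◇r is valid. Take Rxy, Rxz and set V(r)={y}. Then ◇r at x, so □◇r at x, so ◇r at z, so some w with Rzw has r; w=y, i.e. Rzy. By symmetry of the argument, Ryz.

Yes — defined by ◇r → □◇r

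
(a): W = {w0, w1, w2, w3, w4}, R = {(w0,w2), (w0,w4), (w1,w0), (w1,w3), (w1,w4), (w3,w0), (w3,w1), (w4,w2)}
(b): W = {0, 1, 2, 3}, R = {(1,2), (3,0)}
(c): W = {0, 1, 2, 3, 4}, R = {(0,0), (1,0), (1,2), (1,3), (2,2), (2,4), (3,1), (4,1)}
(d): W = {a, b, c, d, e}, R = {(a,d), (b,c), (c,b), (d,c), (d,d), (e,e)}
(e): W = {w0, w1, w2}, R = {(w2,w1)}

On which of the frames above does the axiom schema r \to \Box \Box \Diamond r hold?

(b), (e)

This is the axiom for a generalized confluence (Geach) condition; its first-order frame correspondent is \forall x \forall z (x R^2 z \to \exists w (x = w \wedge zRw)).
(a): fails — w0R²w2 but no w with w0=w and w2Rw.
(b): ✓.
(c): fails — 1R²0 but no w with 1=w and 0Rw.
(d): fails — aR²c but no w with a=w and cRw.
(e): ✓.
Valid on: (b), (e).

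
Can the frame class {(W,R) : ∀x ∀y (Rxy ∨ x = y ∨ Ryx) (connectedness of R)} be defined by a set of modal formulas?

Modal frame validity is preserved under disjoint unions.
Take 3 disjoint single-world reflexive frames: each is trivially connected, but their disjoint union has 3 worlds with no edge between distinct components, so it is not connected.
So the class is not modally definable.

Not definable by any modal formula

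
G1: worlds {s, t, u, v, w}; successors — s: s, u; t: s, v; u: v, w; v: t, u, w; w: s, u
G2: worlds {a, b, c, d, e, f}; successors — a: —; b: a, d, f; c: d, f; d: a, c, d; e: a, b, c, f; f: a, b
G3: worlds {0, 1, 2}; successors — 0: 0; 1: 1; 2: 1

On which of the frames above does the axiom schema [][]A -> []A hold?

G3

This is the axiom for density; its first-order frame correspondent is forall x forall y (Rxy -> exists z (Rxz & Rzy)).
G1: fails — Ruv but no z with Ruz and Rzv.
G2: fails — Rcf but no z with Rcz and Rzf.
G3: condition met.
Valid on: G3.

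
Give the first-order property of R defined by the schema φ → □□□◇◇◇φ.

∀x ∀z (xR³z → ∃w (x = w ∧ zR³w))

This is a Sahlqvist (Geach-type) schema ◇^0□^0φ → □^3◇^3φ.
Minimal-valuation argument: fix x; take any y with xR^0y and any z with xR^3z. Set V(φ) to the set of worlds R-reachable from y in exactly 0 steps. Then □^0φ holds at y, so the antecedent holds at x; validity forces ◇^3φ at z, giving a w with zR^3w and yR^0w.
First-order correspondent: ∀x ∀z (xR³z → ∃w (x = w ∧ zR³w)).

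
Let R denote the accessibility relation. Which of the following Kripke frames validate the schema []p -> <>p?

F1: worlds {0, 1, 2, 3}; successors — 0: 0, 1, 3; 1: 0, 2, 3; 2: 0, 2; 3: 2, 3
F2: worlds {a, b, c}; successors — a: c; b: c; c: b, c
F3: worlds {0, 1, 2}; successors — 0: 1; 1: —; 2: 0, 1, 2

This is the axiom for seriality; its first-order frame correspondent is forall x exists y Rxy.
F1: holds.
F2: holds.
F3: fails — world 1 has no successor.
Valid on: F1, F2.

F1, F2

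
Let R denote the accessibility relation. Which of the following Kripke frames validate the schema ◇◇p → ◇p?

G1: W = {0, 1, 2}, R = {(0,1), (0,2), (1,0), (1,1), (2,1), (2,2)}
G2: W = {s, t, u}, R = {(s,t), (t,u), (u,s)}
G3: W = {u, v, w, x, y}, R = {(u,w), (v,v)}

The schema corresponds to transitivity: ∀x ∀y ∀z (Rxy ∧ Ryz → Rxz).
G1: fails — R10 and R02 but not R12.
G2: fails — Rus and Rst but not Rut.
G3: ✓.
Valid on: G3.

G3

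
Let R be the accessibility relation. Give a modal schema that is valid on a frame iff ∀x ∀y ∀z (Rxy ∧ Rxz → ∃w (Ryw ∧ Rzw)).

The condition is convergence. The .2 schema ◇□q → □◇q defines it.
Suppose ◇□q→□◇q is valid. Take Rxy, Rxz and set V(q)={w : Ryw}. Then □q at y so ◇□q at x, so □◇q at x, so ◇q at z, giving w with Rzw and Ryw.

◇□q → □◇q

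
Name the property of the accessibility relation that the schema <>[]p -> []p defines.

The Euclidean property

Replacing p by ¬p and contraposing gives the equivalent schema ◇p → □◇p.
Suppose ◇p→□◇p is valid. Take Rxy, Rxz and set V(p)={y}. Then ◇p at x, so □◇p at x, so ◇p at z, so some w with Rzw has p; w=y, i.e. Rzy. By symmetry of the argument, Ryz.
Conversely, any frame satisfying forall x forall y forall z (Rxy & Rxz -> Ryz) validates the schema.
So the correspondent is the Euclidean property.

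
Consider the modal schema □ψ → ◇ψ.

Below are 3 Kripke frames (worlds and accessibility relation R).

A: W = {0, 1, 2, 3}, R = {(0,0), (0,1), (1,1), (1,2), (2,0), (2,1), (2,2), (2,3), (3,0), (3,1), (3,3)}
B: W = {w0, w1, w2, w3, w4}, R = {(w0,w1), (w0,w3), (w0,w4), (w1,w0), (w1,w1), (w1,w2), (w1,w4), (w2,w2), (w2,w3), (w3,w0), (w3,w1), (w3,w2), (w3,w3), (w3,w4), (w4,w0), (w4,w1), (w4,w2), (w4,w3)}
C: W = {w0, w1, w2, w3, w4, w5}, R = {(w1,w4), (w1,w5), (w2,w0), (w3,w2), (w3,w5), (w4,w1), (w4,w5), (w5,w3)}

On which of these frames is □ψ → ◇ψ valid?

A, B

The schema corresponds to seriality: ∀x ∃y Rxy.
A: holds.
B: holds.
C: fails — world w0 has no successor.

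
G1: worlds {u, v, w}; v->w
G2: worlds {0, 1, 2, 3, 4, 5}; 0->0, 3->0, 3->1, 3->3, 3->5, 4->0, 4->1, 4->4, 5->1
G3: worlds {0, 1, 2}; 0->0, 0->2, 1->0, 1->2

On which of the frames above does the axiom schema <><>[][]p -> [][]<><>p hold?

This is the axiom for a generalized confluence (Geach) condition; its first-order frame correspondent is forall x forall y forall z ((x R^2 y & x R^2 z) -> exists w (y R^2 w & z R^2 w)).
G1: holds.
G2: fails — 3R²0, 3R²1 but no w with 0R²w and 1R²w.
G3: fails — 0R²0, 0R²2 but no w with 0R²w and 2R²w.

G1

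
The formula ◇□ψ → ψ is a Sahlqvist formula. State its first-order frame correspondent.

symmetry

Replacing ψ by ¬ψ and contraposing gives the equivalent schema ψ → □◇ψ.
Suppose ψ→□◇ψ is valid. Take Rxy and set V(ψ)={x}. Then ψ at x, so □◇ψ at x, so ◇ψ at y, so some z with Ryz has ψ; z=x, i.e. Ryx.
Conversely, on a frame with symmetry the schema holds at every world under every valuation.
Frame condition: ∀x ∀y (Rxy → Ryx).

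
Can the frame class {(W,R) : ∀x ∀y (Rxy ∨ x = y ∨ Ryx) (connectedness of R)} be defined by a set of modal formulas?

No

Any modally definable frame class is closed under disjoint unions.
Take 4 disjoint single-world reflexive frames: each is trivially connected, but their disjoint union has 4 worlds with no edge between distinct components, so it is not connected.
So the class is not modally definable.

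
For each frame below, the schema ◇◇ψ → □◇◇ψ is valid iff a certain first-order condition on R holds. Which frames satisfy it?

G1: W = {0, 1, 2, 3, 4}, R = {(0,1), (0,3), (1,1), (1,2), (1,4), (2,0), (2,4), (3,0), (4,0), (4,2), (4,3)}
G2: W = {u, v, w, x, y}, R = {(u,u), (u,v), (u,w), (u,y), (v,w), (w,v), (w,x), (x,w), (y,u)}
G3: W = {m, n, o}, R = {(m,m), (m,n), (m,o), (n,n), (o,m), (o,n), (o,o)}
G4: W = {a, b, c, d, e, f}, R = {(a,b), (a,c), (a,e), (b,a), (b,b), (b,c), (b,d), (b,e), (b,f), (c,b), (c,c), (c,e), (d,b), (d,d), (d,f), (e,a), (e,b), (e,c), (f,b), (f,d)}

G4

The schema corresponds to a generalized confluence (Geach) condition: ∀x ∀y ∀z ((xR²y ∧ xRz) → ∃w (y = w ∧ zR²w)).
G1: fails — 0R²0, 0R3 but no w with 0=w and 3R²w.
G2: fails — uR²u, uRv but no t with u=t and vR²t.
G3: fails — mR²m, mRn but no w with m=w and nR²w.
G4: holds.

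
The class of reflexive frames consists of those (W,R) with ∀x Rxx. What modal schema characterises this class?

□p → p

The condition is reflexivity. The T schema □p → p defines it.
Suppose □p→p is valid. At any x set V(p)={w : Rxw}. Then □p holds at x, so p holds at x, i.e. Rxx.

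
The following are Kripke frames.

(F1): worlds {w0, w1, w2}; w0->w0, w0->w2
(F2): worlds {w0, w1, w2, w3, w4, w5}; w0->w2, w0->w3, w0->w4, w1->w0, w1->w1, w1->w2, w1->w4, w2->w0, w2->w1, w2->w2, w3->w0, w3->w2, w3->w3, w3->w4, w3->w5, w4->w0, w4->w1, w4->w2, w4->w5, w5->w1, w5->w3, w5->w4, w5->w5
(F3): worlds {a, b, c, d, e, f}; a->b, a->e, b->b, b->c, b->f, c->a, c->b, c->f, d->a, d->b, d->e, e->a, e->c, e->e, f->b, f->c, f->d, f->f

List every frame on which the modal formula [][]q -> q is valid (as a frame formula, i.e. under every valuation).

(F2)

This is the axiom for a generalized confluence (Geach) condition; its first-order frame correspondent is forall x exists w (x R^2 w & x = w).
(F1): fails — at w1 but no w with w1R²w and w1=w.
(F2): satisfies the condition.
(F3): fails — at d but no w with dR²w and d=w.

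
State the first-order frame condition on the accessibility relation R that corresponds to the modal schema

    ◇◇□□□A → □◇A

This is a Sahlqvist (Geach-type) schema ◇^2□^3A → □^1◇^1A.
Minimal-valuation argument: fix x; take any y with xR^2y and any z with xR^1z. Set V(A) to the set of worlds R-reachable from y in exactly 3 steps. Then □^3A holds at y, so the antecedent holds at x; validity forces ◇^1A at z, giving a w with zR^1w and yR^3w.
First-order correspondent: ∀x ∀y ∀z ((xR²y ∧ xRz) → ∃w (yR³w ∧ zRw)).

∀x ∀y ∀z ((xR²y ∧ xRz) → ∃w (yR³w ∧ zRw))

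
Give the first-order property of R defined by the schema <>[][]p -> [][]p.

This is a Sahlqvist (Geach-type) schema ◇^1□^2p → □^2◇^0p.
First-order correspondent: forall x forall y forall z ((xRy & x R^2 z) -> exists w (y R^2 w & z = w)).

forall x forall y forall z ((xRy & x R^2 z) -> exists w (y R^2 w & z = w))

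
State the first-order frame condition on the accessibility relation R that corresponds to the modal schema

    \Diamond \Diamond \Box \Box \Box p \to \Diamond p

This is a Sahlqvist (Geach-type) schema ◇^2□^3p → □^0◇^1p.
First-order correspondent: \forall x \forall y (x R^2 y \to \exists w (y R^3 w \wedge xRw)).

\forall x \forall y (x R^2 y \to \exists w (y R^3 w \wedge xRw))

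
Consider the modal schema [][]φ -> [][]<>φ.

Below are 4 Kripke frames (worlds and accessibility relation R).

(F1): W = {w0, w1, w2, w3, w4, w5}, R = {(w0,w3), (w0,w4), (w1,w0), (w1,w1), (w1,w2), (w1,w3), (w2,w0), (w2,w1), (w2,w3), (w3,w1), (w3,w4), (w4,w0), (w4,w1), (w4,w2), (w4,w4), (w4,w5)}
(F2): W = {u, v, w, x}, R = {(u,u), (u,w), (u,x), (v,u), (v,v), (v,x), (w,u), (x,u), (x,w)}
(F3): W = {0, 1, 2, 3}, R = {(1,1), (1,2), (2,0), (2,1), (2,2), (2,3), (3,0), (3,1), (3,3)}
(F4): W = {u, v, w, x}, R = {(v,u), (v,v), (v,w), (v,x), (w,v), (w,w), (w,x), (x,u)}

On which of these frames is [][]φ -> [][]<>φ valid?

(F2)

This is the axiom for a generalized confluence (Geach) condition; its first-order frame correspondent is forall x forall z (x R^2 z -> exists w (x R^2 w & zRw)).
(F1): fails — w0R²w5 but no w with w0R²w and w5Rw.
(F2): holds.
(F3): fails — 1R²0 but no w with 1R²w and 0Rw.
(F4): fails — vR²u but no t with vR²t and uRt.
Valid on: (F2).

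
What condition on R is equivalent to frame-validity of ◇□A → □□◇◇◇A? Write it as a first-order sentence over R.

This is a Sahlqvist (Geach-type) schema ◇^1□^1A → □^2◇^3A.
Minimal-valuation argument: fix x; take any y with xR^1y and any z with xR^2z. Set V(A) to the set of worlds R-reachable from y in exactly 1 step. Then □^1A holds at y, so the antecedent holds at x; validity forces ◇^3A at z, giving a w with zR^3w and yR^1w.
First-order correspondent: ∀x ∀y ∀z ((xRy ∧ xR²z) → ∃w (yRw ∧ zR³w)).

∀x ∀y ∀z ((xRy ∧ xR²z) → ∃w (yRw ∧ zR³w))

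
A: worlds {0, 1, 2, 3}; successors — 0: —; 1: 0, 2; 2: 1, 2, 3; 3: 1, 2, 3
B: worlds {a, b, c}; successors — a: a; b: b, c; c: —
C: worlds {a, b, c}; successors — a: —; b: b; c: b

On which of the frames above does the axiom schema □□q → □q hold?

Frame correspondent (Sahlqvist): ∀x ∀y (Rxy → ∃z (Rxz ∧ Rzy)) — i.e. density.
A: fails — R10 but no z with R1z and Rz0.
B: ✓.
C: ✓.

B, C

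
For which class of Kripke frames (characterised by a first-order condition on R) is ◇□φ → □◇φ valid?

convergence: ∀x ∀y ∀z (Rxy ∧ Rxz → ∃w (Ryw ∧ Rzw))

Suppose ◇□φ→□◇φ is valid. Take Rxy, Rxz and set V(φ)={w : Ryw}. Then □φ at y so ◇□φ at x, so □◇φ at x, so ◇φ at z, giving w with Rzw and Ryw.
Conversely, any frame satisfying ∀x ∀y ∀z (Rxy ∧ Rxz → ∃w (Ryw ∧ Rzw)) validates the schema.
Frame condition: ∀x ∀y ∀z (Rxy ∧ Rxz → ∃w (Ryw ∧ Rzw)).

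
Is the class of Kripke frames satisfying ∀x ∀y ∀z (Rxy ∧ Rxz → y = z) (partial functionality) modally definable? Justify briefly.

This is a Sahlqvist condition; the CD axiom ◇p → □p defines it.
Suppose ◇p→□p is valid. Take Rxy, Rxz and set V(p)={y}. Then ◇p at x, so □p at x, so p at z, i.e. z=y.

Yes, by ◇p → □p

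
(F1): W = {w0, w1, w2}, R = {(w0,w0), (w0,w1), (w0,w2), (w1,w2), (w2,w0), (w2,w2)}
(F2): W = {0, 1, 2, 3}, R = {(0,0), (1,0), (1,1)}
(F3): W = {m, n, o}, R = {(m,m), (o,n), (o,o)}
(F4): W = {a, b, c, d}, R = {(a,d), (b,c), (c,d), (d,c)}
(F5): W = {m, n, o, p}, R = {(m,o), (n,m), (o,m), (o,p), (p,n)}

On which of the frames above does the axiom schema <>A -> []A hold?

(F4)

Frame correspondent (Sahlqvist): forall x forall y forall z (Rxy & Rxz -> y = z) — i.e. partial functionality.
(F1): fails — w0 sees both w0 and w1.
(F2): fails — 1 sees both 0 and 1.
(F3): fails — o sees both n and o.
(F4): holds.
(F5): fails — o sees both m and p.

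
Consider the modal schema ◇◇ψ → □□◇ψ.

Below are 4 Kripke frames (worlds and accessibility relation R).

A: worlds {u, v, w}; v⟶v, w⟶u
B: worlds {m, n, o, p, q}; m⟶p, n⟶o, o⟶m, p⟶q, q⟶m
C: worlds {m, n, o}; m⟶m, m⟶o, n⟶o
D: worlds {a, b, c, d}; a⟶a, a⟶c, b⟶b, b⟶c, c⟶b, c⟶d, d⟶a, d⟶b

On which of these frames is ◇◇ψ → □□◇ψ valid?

This is the axiom for a generalized confluence (Geach) condition; its first-order frame correspondent is ∀x ∀y ∀z ((xR²y ∧ xR²z) → ∃w (y = w ∧ zRw)).
A: satisfies the condition.
B: fails — mR²q, mR²q but no w with q=w and qRw.
C: fails — mR²m, mR²o but no w with m=w and oRw.
D: fails — aR²a, aR²b but no w with a=w and bRw.
Valid on: A.

A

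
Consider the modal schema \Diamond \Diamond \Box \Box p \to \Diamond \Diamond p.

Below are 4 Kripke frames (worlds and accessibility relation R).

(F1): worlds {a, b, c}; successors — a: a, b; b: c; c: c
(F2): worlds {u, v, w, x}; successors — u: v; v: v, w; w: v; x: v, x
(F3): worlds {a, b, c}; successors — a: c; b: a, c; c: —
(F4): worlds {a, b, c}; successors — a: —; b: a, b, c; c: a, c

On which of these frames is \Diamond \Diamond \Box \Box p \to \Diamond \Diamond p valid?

Frame correspondent (Sahlqvist): \forall x \forall y (x R^2 y \to \exists w (y R^2 w \wedge x R^2 w)) — i.e. a generalized confluence (Geach) condition.
(F1): holds.
(F2): holds.
(F3): fails — bR²c but no w with cR²w and bR²w.
(F4): fails — bR²a but no w with aR²w and bR²w.
Valid on: (F1), (F2).

(F1), (F2)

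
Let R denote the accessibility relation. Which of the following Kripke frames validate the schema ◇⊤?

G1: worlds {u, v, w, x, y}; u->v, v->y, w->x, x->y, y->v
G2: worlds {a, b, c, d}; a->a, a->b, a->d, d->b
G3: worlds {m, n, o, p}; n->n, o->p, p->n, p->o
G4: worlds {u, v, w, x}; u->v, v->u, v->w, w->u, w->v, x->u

This is the axiom for seriality; its first-order frame correspondent is ∀x ∃y Rxy.
G1: ✓.
G2: fails — world b has no successor.
G3: fails — world m has no successor.
G4: ✓.
Valid on: G1, G4.

G1, G4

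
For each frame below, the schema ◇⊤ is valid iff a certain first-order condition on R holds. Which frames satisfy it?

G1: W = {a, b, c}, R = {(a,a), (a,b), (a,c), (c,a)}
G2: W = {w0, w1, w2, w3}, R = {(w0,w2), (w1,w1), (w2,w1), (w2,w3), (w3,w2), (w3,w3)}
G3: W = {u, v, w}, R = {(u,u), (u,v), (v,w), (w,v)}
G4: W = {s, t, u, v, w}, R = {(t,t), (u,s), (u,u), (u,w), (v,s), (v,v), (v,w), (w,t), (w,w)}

The schema corresponds to seriality: ∀x ∃y Rxy.
G1: fails — world b has no successor.
G2: condition met.
G3: condition met.
G4: fails — world s has no successor.
Valid on: G2, G3.

G2, G3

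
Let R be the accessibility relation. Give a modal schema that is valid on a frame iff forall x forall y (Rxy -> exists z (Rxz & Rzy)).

The condition is density. The C4 schema □□r → □r defines it.
Suppose □□r→□r is valid. Take Rxy and set V(r)={w : xR²w}. Then □□r at x, so □r at x, so r at y, i.e. ∃z(Rxz∧Rzy).

□□r → □r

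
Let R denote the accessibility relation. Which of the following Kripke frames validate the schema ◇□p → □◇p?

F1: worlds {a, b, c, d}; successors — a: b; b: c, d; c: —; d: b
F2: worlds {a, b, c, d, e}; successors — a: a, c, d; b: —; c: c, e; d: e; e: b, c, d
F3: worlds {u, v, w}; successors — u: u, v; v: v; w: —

Frame correspondent (Sahlqvist): ∀x ∀y ∀z (Rxy ∧ Rxz → ∃w (Ryw ∧ Rzw)) — i.e. convergence.
F1: fails — Rbc and Rbc but c and c have no common successor.
F2: fails — Raa and Rad but a and d have no common successor.
F3: holds.

F3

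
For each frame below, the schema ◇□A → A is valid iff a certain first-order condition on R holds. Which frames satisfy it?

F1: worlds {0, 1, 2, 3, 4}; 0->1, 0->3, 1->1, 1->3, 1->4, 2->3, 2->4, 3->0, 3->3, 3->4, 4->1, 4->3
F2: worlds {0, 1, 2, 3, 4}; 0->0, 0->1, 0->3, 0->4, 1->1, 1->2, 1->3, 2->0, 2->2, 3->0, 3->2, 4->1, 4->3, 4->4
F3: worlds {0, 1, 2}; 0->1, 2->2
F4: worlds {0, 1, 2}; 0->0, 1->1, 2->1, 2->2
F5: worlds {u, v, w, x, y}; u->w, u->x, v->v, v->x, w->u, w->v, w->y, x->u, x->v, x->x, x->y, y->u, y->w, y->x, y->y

none

The schema corresponds to symmetry: ∀x ∀y (Rxy → Ryx).
F1: fails — R01 but not R10.
F2: fails — R32 but not R23.
F3: fails — R01 but not R10.
F4: fails — R21 but not R12.
F5: fails — Rwv but not Rvw.
Valid on no frame.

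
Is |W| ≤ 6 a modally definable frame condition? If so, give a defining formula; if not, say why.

Any modally definable frame class is closed under disjoint unions.
Any modal formula valid on each of 7 disjoint one-world frames is valid on their disjoint union (validity is preserved under disjoint unions). Each one-world frame has |W|=1≤6, but the union has |W|=7.
So no modal formula (or set of formulas) defines exactly the |W|≤6 frames.

No — not modally definable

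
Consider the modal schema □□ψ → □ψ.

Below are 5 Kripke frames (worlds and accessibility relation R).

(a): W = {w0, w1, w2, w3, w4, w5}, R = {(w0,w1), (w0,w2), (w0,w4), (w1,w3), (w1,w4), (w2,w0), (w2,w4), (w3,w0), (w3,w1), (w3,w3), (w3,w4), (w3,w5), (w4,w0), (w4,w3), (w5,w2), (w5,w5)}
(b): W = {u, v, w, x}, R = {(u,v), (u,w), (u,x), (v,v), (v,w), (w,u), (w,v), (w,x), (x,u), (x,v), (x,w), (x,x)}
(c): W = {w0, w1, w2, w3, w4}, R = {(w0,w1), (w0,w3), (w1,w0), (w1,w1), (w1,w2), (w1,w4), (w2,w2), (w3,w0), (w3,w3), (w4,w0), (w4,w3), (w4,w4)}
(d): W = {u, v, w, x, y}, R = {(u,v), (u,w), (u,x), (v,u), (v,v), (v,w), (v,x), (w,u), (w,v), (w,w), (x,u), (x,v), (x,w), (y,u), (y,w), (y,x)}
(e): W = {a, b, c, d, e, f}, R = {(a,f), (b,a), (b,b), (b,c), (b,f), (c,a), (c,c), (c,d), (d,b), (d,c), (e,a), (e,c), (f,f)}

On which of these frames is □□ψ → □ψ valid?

(b), (c), (d), (e)

Frame correspondent (Sahlqvist): ∀x ∀y (Rxy → ∃z (Rxz ∧ Rzy)) — i.e. density.
(a): fails — Rw0w1 but no z with Rw0z and Rzw1.
(b): satisfies the condition.
(c): satisfies the condition.
(d): satisfies the condition.
(e): satisfies the condition.
Valid on: (b), (c), (d), (e).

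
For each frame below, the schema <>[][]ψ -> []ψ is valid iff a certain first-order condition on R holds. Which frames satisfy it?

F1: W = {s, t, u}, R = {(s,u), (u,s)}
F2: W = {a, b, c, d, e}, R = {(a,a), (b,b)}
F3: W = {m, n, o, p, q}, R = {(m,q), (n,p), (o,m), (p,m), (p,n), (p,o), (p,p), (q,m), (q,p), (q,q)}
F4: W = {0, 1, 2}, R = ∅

F1, F2, F4

This is the axiom for a generalized confluence (Geach) condition; its first-order frame correspondent is forall x forall y forall z ((xRy & xRz) -> exists w (y R^2 w & z = w)).
F1: holds.
F2: holds.
F3: fails — pRm, pRn but no w with mR²w and n=w.
F4: holds.
Valid on: F1, F2, F4.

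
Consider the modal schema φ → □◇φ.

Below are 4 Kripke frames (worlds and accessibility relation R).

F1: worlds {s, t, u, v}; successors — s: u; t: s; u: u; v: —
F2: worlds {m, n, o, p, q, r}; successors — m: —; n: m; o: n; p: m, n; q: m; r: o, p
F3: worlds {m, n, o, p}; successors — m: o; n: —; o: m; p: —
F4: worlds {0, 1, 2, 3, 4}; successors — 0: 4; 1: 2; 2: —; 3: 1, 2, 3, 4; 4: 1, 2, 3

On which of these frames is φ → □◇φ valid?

F3

Frame correspondent (Sahlqvist): ∀x ∀y (Rxy → Ryx) — i.e. symmetry.
F1: fails — Rsu but not Rus.
F2: fails — Ron but not Rno.
F3: holds.
F4: fails — R32 but not R23.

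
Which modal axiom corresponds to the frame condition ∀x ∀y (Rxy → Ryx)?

r → □◇r

The condition is symmetry. The B schema r → □◇r defines it.
Suppose r→□◇r is valid. Take Rxy and set V(r)={x}. Then r at x, so □◇r at x, so ◇r at y, so some z with Ryz has r; z=x, i.e. Ryx.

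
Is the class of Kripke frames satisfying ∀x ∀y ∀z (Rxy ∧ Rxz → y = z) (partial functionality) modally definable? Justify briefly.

This is a Sahlqvist condition; the CD axiom ◇q → □q defines it.

Definable; ◇q → □q defines it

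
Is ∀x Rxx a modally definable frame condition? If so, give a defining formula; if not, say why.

Yes — defined by □q → q

Yes: it is reflexivity, defined by the T schema □q → q.
Suppose □q→q is valid. At any x set V(q)={w : Rxw}. Then □q holds at x, so q holds at x, i.e. Rxx.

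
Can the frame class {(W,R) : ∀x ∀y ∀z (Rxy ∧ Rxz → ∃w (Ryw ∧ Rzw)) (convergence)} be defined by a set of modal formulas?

The condition is convergence. A defining modal formula is ◇□q → □◇q.
Suppose ◇□q→□◇q is valid. Take Rxy, Rxz and set V(q)={w : Ryw}. Then □q at y so ◇□q at x, so □◇q at x, so ◇q at z, giving w with Rzw and Ryw.

Yes, by ◇□q → □◇q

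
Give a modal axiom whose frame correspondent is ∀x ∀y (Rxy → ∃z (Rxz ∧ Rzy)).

□□ψ → □ψ

A defining formula is □□ψ → □ψ (the C4 axiom).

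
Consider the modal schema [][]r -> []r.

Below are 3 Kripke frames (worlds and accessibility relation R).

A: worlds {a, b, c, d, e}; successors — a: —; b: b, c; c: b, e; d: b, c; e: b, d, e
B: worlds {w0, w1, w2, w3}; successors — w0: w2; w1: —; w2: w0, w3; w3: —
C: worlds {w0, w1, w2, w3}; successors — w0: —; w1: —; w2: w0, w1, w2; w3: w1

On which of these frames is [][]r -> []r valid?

This is the axiom for density; its first-order frame correspondent is forall x forall y (Rxy -> exists z (Rxz & Rzy)).
A: holds.
B: fails — Rw0w2 but no z with Rw0z and Rzw2.
C: fails — Rw3w1 but no z with Rw3z and Rzw1.

A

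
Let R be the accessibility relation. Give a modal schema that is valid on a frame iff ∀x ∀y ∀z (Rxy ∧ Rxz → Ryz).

This is the Euclidean property; the standard corresponding axiom is 5: ◇p → □◇p.
Suppose ◇p→□◇p is valid. Take Rxy, Rxz and set V(p)={y}. Then ◇p at x, so □◇p at x, so ◇p at z, so some w with Rzw has p; w=y, i.e. Rzy. By symmetry of the argument, Ryz.

◇p → □◇p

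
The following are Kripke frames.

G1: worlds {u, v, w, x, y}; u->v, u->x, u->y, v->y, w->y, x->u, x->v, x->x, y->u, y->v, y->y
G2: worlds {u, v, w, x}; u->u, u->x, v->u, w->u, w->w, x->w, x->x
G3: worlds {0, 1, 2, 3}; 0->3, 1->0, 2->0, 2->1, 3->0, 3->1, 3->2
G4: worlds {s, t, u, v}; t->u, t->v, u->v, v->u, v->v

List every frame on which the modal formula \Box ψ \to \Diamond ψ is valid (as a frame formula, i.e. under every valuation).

G1, G2, G3

Frame correspondent (Sahlqvist): \forall x \exists y Rxy — i.e. seriality.
G1: holds.
G2: holds.
G3: holds.
G4: fails — world s has no successor.
Valid on: G1, G2, G3.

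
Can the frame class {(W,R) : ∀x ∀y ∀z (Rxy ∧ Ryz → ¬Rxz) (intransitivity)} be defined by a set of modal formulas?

Not modally definable

If a class were modally definable it would be closed under surjective bounded morphisms (Goldblatt–Thomason).
The 5-cycle (worlds s,t,u,v,w with s→t→u→v→w→s) is intransitive. Mapping every world to a single reflexive point • is a surjective bounded morphism; the reflexive point is not intransitive (R••∧R•• but R••).
Hence intransitivity is not modally definable.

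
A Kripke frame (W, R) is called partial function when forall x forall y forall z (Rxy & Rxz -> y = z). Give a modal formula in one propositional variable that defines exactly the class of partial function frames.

This is partial functionality; the standard corresponding axiom is CD: ◇s → □s.
Suppose ◇s→□s is valid. Take Rxy, Rxz and set V(s)={y}. Then ◇s at x, so □s at x, so s at z, i.e. z=y.

◇s → □s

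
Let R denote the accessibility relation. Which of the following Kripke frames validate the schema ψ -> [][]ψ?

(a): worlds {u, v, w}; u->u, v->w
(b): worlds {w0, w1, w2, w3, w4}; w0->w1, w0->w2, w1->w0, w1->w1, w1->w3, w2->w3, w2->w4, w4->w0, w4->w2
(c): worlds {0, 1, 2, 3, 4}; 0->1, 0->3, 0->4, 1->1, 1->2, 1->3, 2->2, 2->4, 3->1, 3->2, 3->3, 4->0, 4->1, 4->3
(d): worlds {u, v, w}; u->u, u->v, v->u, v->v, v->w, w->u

(a)

The schema corresponds to a generalized confluence (Geach) condition: forall x forall z (x R^2 z -> exists w (x = w & z = w)).
(a): condition met.
(b): fails — w0R²w1 but w0 ≠ w1.
(c): fails — 0R²1 but 0 ≠ 1.
(d): fails — uR²v but u ≠ v.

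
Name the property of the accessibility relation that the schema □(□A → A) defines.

shift-reflexivity: ∀x ∀y (Rxy → Ryy)

This is the T□ axiom.
It corresponds to shift-reflexivity: ∀x ∀y (Rxy → Ryy).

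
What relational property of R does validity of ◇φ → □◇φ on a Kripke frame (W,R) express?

Suppose ◇φ→□◇φ is valid. Take Rxy, Rxz and set V(φ)={y}. Then ◇φ at x, so □◇φ at x, so ◇φ at z, so some w with Rzw has φ; w=y, i.e. Rzy. By symmetry of the argument, Ryz.
Conversely, any frame satisfying ∀x ∀y ∀z (Rxy ∧ Rxz → Ryz) validates the schema.
Frame condition: ∀x ∀y ∀z (Rxy ∧ Rxz → Ryz).

the Euclidean property: ∀x ∀y ∀z (Rxy ∧ Rxz → Ryz)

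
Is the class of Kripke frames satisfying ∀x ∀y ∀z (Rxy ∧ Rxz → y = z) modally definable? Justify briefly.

Yes — defined by ◇p → □p

The condition is partial functionality. A defining modal formula is ◇p → □p.
Suppose ◇p→□p is valid. Take Rxy, Rxz and set V(p)={y}. Then ◇p at x, so □p at x, so p at z, i.e. z=y.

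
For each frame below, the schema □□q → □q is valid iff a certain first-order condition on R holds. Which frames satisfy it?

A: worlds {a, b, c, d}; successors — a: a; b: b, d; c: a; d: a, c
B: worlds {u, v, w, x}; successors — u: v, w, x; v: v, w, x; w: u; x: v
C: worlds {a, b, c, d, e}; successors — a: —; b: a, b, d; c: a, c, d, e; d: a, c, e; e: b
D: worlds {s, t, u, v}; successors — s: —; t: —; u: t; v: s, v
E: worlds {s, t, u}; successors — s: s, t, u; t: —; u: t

This is the axiom for density; its first-order frame correspondent is ∀x ∀y (Rxy → ∃z (Rxz ∧ Rzy)).
A: fails — Rdc but no z with Rdz and Rzc.
B: fails — Rwu but no z with Rwz and Rzu.
C: satisfies the condition.
D: fails — Rut but no z with Ruz and Rzt.
E: fails — Rut but no z with Ruz and Rzt.

C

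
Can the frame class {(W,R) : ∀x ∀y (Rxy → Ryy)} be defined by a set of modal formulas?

Definable; □(□r → r) defines it

The condition is shift-reflexivity. A defining modal formula is □(□r → r).
Suppose □(□r→r) is valid. Take Rxy and set V(r)={w : Ryw}. Then at y, □r holds; since □(□r→r) at x, □r→r at y, so r at y, i.e. Ryy.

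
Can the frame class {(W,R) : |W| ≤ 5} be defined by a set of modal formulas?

Any modally definable frame class is closed under disjoint unions.
Any modal formula valid on each of 6 disjoint one-world frames is valid on their disjoint union (validity is preserved under disjoint unions). Each one-world frame has |W|=1≤5, but the union has |W|=6.
Hence having at most 5 worlds is not modally definable.

Not modally definable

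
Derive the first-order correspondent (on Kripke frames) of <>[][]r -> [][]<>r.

This is a Sahlqvist (Geach-type) schema ◇^1□^2r → □^2◇^1r.
First-order correspondent: forall x forall y forall z ((xRy & x R^2 z) -> exists w (y R^2 w & zRw)).

forall x forall y forall z ((xRy & x R^2 z) -> exists w (y R^2 w & zRw))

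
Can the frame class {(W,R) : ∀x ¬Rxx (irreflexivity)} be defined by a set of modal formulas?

No — not modally definable

Any modally definable frame class is closed under surjective bounded morphisms.
The 4-cycle (worlds a,b,c,d with a→b→c→d→a) is irreflexive, and the map sending every world to a single reflexive point • is a surjective bounded morphism (forth: every edge maps to (•,•); back: every world has a successor). So any modal formula valid on the 4-cycle is also valid on the reflexive point, which is not irreflexive.
Hence irreflexivity is not modally definable.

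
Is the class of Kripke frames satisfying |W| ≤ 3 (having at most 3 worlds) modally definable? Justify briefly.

If a class were modally definable it would be closed under disjoint unions (Goldblatt–Thomason).
Any modal formula valid on each of 4 disjoint one-world frames is valid on their disjoint union (validity is preserved under disjoint unions). Each one-world frame has |W|=1≤3, but the union has |W|=4.
Hence having at most 3 worlds is not modally definable.

No — not modally definable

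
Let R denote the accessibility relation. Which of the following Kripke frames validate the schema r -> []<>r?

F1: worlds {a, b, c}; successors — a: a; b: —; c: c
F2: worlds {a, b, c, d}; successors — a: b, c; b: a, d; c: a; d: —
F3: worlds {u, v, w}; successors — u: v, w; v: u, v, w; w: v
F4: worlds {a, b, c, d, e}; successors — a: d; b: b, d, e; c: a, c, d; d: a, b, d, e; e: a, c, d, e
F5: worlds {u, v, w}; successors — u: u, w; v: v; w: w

F1

This is the axiom for symmetry; its first-order frame correspondent is forall x forall y (Rxy -> Ryx).
F1: condition met.
F2: fails — Rbd but not Rdb.
F3: fails — Ruw but not Rwu.
F4: fails — Rcd but not Rdc.
F5: fails — Ruw but not Rwu.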